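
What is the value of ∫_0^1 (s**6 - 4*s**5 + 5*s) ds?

83/42

By the power rule, an antiderivative is F(s) = s**7/7 - 2*s**6/3 + 5*s**2/2.
Then F(1) - F(0) = (83/42) - (0) = 83/42.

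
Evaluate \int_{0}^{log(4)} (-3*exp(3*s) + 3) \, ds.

An antiderivative is F(s) = -exp(3*s) + 3*s.
Then F(log(4)) - F(0) = (-64 + log(64)) - (-1) = -63 + log(64).

-63 + log(64)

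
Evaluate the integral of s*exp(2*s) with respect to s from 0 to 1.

1/4 + exp(2)/4

Integrate by parts once (u = s, dv = exp(2*s) ds).
An antiderivative is F(s) = (2*s - 1)*exp(2*s)/4.
Then F(1) - F(0) = (exp(2)/4) - (-1/4) = 1/4 + exp(2)/4.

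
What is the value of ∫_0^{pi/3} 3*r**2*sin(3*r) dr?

-4/9 + pi**2/9

Integrate by parts twice (u = r^2, dv = 3*sin(3*r) dr).
An antiderivative is F(r) = -r**2*cos(3*r) + 2*r*sin(3*r)/3 + 2*cos(3*r)/9.
Then F(pi/3) - F(0) = (-2/9 + pi**2/9) - (2/9) = -4/9 + pi**2/9.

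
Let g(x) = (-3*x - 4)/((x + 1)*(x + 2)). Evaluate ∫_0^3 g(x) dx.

Factor the denominator: x**2 + 3*x + 2 = (x + 2)(x + 1).
Partial fractions: (-3*x - 4)/((x + 1)*(x + 2)) = -2/(x + 2) - 1/(x + 1).
An antiderivative is F(x) = -log(x + 1) - 2*log(x + 2).
Then F(3) - F(0) = (-log(100)) - (-log(4)) = -log(25).

-log(25)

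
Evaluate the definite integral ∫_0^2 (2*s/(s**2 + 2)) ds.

Let u = s**2 + 2, so du = 2*s ds. When s = 0, u = 2; when s = 2, u = 6.
The integral becomes ∫ 1/u du from 2 to 6, with antiderivative log(u).
Back in s: F(s) = log(s**2 + 2).
Then F(2) - F(0) = (log(6)) - (log(2)) = log(3).

log(3)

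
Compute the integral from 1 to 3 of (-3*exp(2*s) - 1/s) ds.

An antiderivative is F(s) = -3*exp(2*s)/2 - log(s).
Then F(3) - F(1) = (-3*exp(6)/2 - log(3)) - (-3*exp(2)/2) = -3*exp(6)/2 - log(3) + 3*exp(2)/2.

-3*exp(6)/2 - log(3) + 3*exp(2)/2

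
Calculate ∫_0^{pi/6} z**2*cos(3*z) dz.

Integrate by parts twice (u = z^2, dv = cos(3*z) dz).
An antiderivative is F(z) = z**2*sin(3*z)/3 + 2*z*cos(3*z)/9 - 2*sin(3*z)/27.
Then F(pi/6) - F(0) = (-2/27 + pi**2/108) - (0) = -2/27 + pi**2/108.

-2/27 + pi**2/108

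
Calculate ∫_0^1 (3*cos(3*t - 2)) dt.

sin(1) + sin(2)

Let u = 3*t - 2, so du = 3 dt. When t = 0, u = -2; when t = 1, u = 1.
The integral becomes ∫ cos(u) du from -2 to 1, with antiderivative sin(u).
Back in t: F(t) = sin(3*t - 2).
Then F(1) - F(0) = (sin(1)) - (-sin(2)) = sin(1) + sin(2).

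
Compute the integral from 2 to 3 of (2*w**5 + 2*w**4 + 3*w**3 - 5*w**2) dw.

By the power rule, an antiderivative is F(w) = w**6/3 + 2*w**5/5 + 3*w**4/4 - 5*w**3/3.
Then F(3) - F(2) = (7119/20) - (164/5) = 6463/20.

6463/20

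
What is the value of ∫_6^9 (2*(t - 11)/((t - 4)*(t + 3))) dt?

Factor the denominator: t**2 - t - 12 = (t + 3)(t - 4).
Partial fractions: 2*(t - 11)/((t - 4)*(t + 3)) = 4/(t + 3) - 2/(t - 4).
An antiderivative is F(t) = -2*log(t - 4) + 4*log(t + 3).
Then F(9) - F(6) = (-2*log(5) + 4*log(3) + 8*log(2)) - (-2*log(2) + 8*log(3)) = -4*log(3) - 2*log(5) + 10*log(2).

-4*log(3) - 2*log(5) + 10*log(2)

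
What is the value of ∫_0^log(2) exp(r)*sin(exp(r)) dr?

Let u = exp(r), so du = exp(r) dr. When r = 0, u = 1; when r = log(2), u = 2.
The integral becomes ∫ sin(u) du from 1 to 2, with antiderivative -cos(u).
Back in r: F(r) = -cos(exp(r)).
Then F(log(2)) - F(0) = (-cos(2)) - (-cos(1)) = -cos(2) + cos(1).

-cos(2) + cos(1)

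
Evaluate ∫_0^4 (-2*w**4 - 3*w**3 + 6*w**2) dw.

By the power rule, an antiderivative is F(w) = -2*w**5/5 - 3*w**4/4 + 2*w**3.
Then F(4) - F(0) = (-2368/5) - (0) = -2368/5.

-2368/5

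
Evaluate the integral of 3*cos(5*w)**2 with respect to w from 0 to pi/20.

3/20 + 3*pi/40

Use the identity cos^2(5*w) = (1 + cos(10*w))/2.
An antiderivative is F(w) = 3*w/2 + 3*sin(10*w)/20.
Then F(pi/20) - F(0) = (3/20 + 3*pi/40) - (0) = 3/20 + 3*pi/40.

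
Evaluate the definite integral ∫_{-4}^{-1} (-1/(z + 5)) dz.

-log(4)

An antiderivative is F(z) = -log(z + 5).
Then F(-1) - F(-4) = (-log(4)) - (0) = -log(4).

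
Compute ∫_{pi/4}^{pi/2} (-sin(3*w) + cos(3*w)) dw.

An antiderivative is F(w) = sin(3*w)/3 + cos(3*w)/3.
Then F(pi/2) - F(pi/4) = (-1/3) - (0) = -1/3.

-1/3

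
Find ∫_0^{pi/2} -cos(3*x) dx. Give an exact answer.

1/3

An antiderivative is F(x) = -sin(3*x)/3.
Then F(pi/2) - F(0) = (1/3) - (0) = 1/3.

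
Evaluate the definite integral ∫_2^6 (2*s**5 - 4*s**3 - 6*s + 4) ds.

42512/3

By the power rule, an antiderivative is F(s) = s**6/3 - s**4 - 3*s**2 + 4*s.
Then F(6) - F(2) = (14172) - (4/3) = 42512/3.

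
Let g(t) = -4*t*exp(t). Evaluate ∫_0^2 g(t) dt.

-4*exp(2) - 4

Integrate by parts once (u = t, dv = -4*exp(t) dt).
An antiderivative is F(t) = (-4*t + 4)*exp(t).
Then F(2) - F(0) = (-4*exp(2)) - (4) = -4*exp(2) - 4.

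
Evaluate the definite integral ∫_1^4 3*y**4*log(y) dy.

Integrate by parts once (u = ln y, dv = 3*y**4 dy).
An antiderivative is F(y) = 3*y**5*(5*log(y) - 1)/25.
Then F(4) - F(1) = (-3072/25 + 6144*log(2)/5) - (-3/25) = -3069/25 + 6144*log(2)/5.

-3069/25 + 6144*log(2)/5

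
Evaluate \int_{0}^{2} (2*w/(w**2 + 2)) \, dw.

log(3)

Let u = w**2 + 2, so du = 2*w dw. When w = 0, u = 2; when w = 2, u = 6.
The integral becomes ∫ 1/u du from 2 to 6, with antiderivative log(u).
Back in w: F(w) = log(w**2 + 2).
Then F(2) - F(0) = (log(6)) - (log(2)) = log(3).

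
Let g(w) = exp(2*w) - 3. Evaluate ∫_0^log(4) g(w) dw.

An antiderivative is F(w) = exp(2*w)/2 - 3*w.
Then F(log(4)) - F(0) = (8 - log(64)) - (1/2) = 15/2 - log(64).

15/2 - log(64)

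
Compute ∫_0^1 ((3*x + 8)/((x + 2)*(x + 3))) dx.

Factor the denominator: x**2 + 5*x + 6 = (x + 3)(x + 2).
Partial fractions: (3*x + 8)/((x + 2)*(x + 3)) = 1/(x + 3) + 2/(x + 2).
An antiderivative is F(x) = 2*log(x + 2) + log(x + 3).
Then F(1) - F(0) = (log(36)) - (log(12)) = log(3).

log(3)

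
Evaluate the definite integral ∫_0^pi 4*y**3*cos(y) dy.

Integrate by parts 3 times (u = y^3, dv = 4*cos(y) dy).
An antiderivative is F(y) = 4*y**3*sin(y) + 12*y**2*cos(y) - 24*y*sin(y) - 24*cos(y).
Then F(pi) - F(0) = (24 - 12*pi**2) - (-24) = 48 - 12*pi**2.

48 - 12*pi**2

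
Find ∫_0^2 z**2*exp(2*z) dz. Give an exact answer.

-1/4 + 5*exp(4)/4

Integrate by parts twice (u = z^2, dv = exp(2*z) dz).
An antiderivative is F(z) = (2*z**2 - 2*z + 1)*exp(2*z)/4.
Then F(2) - F(0) = (5*exp(4)/4) - (1/4) = -1/4 + 5*exp(4)/4.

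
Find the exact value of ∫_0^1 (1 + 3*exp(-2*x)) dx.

5/2 - 3*exp(-2)/2

An antiderivative is F(x) = x - 3*exp(-2*x)/2.
Then F(1) - F(0) = (1 - 3*exp(-2)/2) - (-3/2) = 5/2 - 3*exp(-2)/2.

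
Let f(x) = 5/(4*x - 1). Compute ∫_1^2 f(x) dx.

An antiderivative is F(x) = 5*log(4*x - 1)/4.
Then F(2) - F(1) = (5*log(7)/4) - (5*log(3)/4) = -5*log(3)/4 + 5*log(7)/4.

-5*log(3)/4 + 5*log(7)/4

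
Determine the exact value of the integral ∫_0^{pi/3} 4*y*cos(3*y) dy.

Integrate by parts once (u = y, dv = 4*cos(3*y) dy).
An antiderivative is F(y) = 4*y*sin(3*y)/3 + 4*cos(3*y)/9.
Then F(pi/3) - F(0) = (-4/9) - (4/9) = -8/9.

-8/9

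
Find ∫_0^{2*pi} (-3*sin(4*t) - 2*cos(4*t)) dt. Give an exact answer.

An antiderivative is F(t) = -sin(4*t)/2 + 3*cos(4*t)/4.
Then F(2*pi) - F(0) = (3/4) - (3/4) = 0.

0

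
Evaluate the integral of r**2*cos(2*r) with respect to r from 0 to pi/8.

sqrt(2)*(-32 + pi**2 + 8*pi)/256

Integrate by parts twice (u = r^2, dv = cos(2*r) dr).
An antiderivative is F(r) = r**2*sin(2*r)/2 + r*cos(2*r)/2 - sin(2*r)/4.
Then F(pi/8) - F(0) = (sqrt(2)*(-32 + pi**2 + 8*pi)/256) - (0) = sqrt(2)*(-32 + pi**2 + 8*pi)/256.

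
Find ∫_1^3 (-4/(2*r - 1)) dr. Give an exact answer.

An antiderivative is F(r) = -2*log(2*r - 1).
Then F(3) - F(1) = (-log(25)) - (0) = -log(25).

-log(25)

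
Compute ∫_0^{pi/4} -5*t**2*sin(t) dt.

Integrate by parts twice (u = t^2, dv = -5*sin(t) dt).
An antiderivative is F(t) = 5*t**2*cos(t) - 10*t*sin(t) - 10*cos(t).
Then F(pi/4) - F(0) = (5*sqrt(2)*(-32 - 8*pi + pi**2)/32) - (-10) = -5*sqrt(2) - 5*sqrt(2)*pi/4 + 5*sqrt(2)*pi**2/32 + 10.

-5*sqrt(2) - 5*sqrt(2)*pi/4 + 5*sqrt(2)*pi**2/32 + 10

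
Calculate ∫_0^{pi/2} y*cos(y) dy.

Integrate by parts once (u = y, dv = cos(y) dy).
An antiderivative is F(y) = y*sin(y) + cos(y).
Then F(pi/2) - F(0) = (pi/2) - (1) = -1 + pi/2.

-1 + pi/2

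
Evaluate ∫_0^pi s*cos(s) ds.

-2

Integrate by parts once (u = s, dv = cos(s) ds).
An antiderivative is F(s) = s*sin(s) + cos(s).
Then F(pi) - F(0) = (-1) - (1) = -2.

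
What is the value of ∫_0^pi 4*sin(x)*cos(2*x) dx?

-8/3

Use the identity sin(x)cos(2*x) = [sin(3*x) + sin(-x)]/2.
An antiderivative is F(x) = 2*cos(x) - 2*cos(3*x)/3.
Then F(pi) - F(0) = (-4/3) - (4/3) = -8/3.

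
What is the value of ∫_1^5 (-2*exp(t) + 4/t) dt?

An antiderivative is F(t) = -2*exp(t) + 4*log(t).
Then F(5) - F(1) = (-2*exp(5) + 4*log(5)) - (-2*exp(1)) = -2*exp(5) + 2*exp(1) + 4*log(5).

-2*exp(5) + 2*exp(1) + 4*log(5)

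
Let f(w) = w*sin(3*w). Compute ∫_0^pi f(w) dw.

Integrate by parts once (u = w, dv = sin(3*w) dw).
An antiderivative is F(w) = -w*cos(3*w)/3 + sin(3*w)/9.
Then F(pi) - F(0) = (pi/3) - (0) = pi/3.

pi/3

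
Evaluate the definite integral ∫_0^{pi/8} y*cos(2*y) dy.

-1/4 + sqrt(2)*pi/32 + sqrt(2)/8

Integrate by parts once (u = y, dv = cos(2*y) dy).
An antiderivative is F(y) = y*sin(2*y)/2 + cos(2*y)/4.
Then F(pi/8) - F(0) = (sqrt(2)*(pi + 4)/32) - (1/4) = -1/4 + sqrt(2)*pi/32 + sqrt(2)/8.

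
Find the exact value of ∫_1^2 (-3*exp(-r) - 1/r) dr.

-3*exp(-1) - log(2) + 3*exp(-2)

An antiderivative is F(r) = -log(r) + 3*exp(-r).
Then F(2) - F(1) = (-log(2) + 3*exp(-2)) - (3*exp(-1)) = -3*exp(-1) - log(2) + 3*exp(-2).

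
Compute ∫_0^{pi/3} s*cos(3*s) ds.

-2/9

Integrate by parts once (u = s, dv = cos(3*s) ds).
An antiderivative is F(s) = s*sin(3*s)/3 + cos(3*s)/9.
Then F(pi/3) - F(0) = (-1/9) - (1/9) = -2/9.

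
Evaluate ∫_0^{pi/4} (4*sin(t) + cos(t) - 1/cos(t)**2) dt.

An antiderivative is F(t) = sin(t) - 4*cos(t) - tan(t).
Then F(pi/4) - F(0) = (-3*sqrt(2)/2 - 1) - (-4) = 3 - 3*sqrt(2)/2.

3 - 3*sqrt(2)/2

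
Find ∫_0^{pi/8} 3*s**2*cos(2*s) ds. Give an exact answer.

3*sqrt(2)*(-32 + pi**2 + 8*pi)/256

Integrate by parts twice (u = s^2, dv = 3*cos(2*s) ds).
An antiderivative is F(s) = 3*s**2*sin(2*s)/2 + 3*s*cos(2*s)/2 - 3*sin(2*s)/4.
Then F(pi/8) - F(0) = (3*sqrt(2)*(-32 + pi**2 + 8*pi)/256) - (0) = 3*sqrt(2)*(-32 + pi**2 + 8*pi)/256.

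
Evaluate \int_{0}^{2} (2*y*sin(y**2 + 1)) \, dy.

Let u = y**2 + 1, so du = 2*y dy. When y = 0, u = 1; when y = 2, u = 5.
The integral becomes ∫ sin(u) du from 1 to 5, with antiderivative -cos(u).
Back in y: F(y) = -cos(y**2 + 1).
Then F(2) - F(0) = (-cos(5)) - (-cos(1)) = -cos(5) + cos(1).

-cos(5) + cos(1)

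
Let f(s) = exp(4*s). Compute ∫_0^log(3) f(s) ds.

20

Let u = exp(s), so du = exp(s) ds. When s = 0, u = 1; when s = log(3), u = 3.
The integral becomes ∫ u**3 du from 1 to 3, with antiderivative u**4/4.
Back in s: F(s) = exp(4*s)/4.
Then F(log(3)) - F(0) = (81/4) - (1/4) = 20.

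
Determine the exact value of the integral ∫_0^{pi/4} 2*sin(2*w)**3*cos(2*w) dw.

Let u = sin(2*w), so du = 2*cos(2*w) dw. When w = 0, u = 0; when w = pi/4, u = 1.
The integral becomes ∫ u**3 du from 0 to 1, with antiderivative u**4/4.
Back in w: F(w) = sin(2*w)**4/4.
Then F(pi/4) - F(0) = (1/4) - (0) = 1/4.

1/4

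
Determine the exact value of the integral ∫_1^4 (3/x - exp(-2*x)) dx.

(-exp(6) + 1 + 12*exp(8)*log(2))*exp(-8)/2

An antiderivative is F(x) = 3*log(x) + exp(-2*x)/2.
Then F(4) - F(1) = (exp(-8)/2 + 6*log(2)) - (exp(-2)/2) = (-exp(6) + 1 + 12*exp(8)*log(2))*exp(-8)/2.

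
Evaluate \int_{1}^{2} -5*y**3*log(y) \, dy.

Integrate by parts once (u = ln y, dv = -5*y**3 dy).
An antiderivative is F(y) = -5*y**4*(4*log(y) - 1)/16.
Then F(2) - F(1) = (5 - 20*log(2)) - (5/16) = 75/16 - 20*log(2).

75/16 - 20*log(2)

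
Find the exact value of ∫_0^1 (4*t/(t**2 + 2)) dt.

Let u = t**2 + 2, so du = 2*t dt. When t = 0, u = 2; when t = 1, u = 3.
The integral becomes 2·∫ 1/u du from 2 to 3, with antiderivative 2*log(u).
Back in t: F(t) = 2*log(t**2 + 2).
Then F(1) - F(0) = (log(9)) - (log(4)) = log(9/4).

log(9/4)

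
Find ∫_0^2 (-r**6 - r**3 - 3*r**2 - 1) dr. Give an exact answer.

-226/7

By the power rule, an antiderivative is F(r) = -r**7/7 - r**4/4 - r**3 - r.
Then F(2) - F(0) = (-226/7) - (0) = -226/7.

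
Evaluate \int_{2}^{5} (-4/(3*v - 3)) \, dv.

-8*log(2)/3

An antiderivative is F(v) = -4*log(3*v - 3)/3.
Then F(5) - F(2) = (-4*log(12)/3) - (-4*log(3)/3) = -8*log(2)/3.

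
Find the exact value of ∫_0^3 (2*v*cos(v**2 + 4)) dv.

sin(13) - sin(4)

Let u = v**2 + 4, so du = 2*v dv. When v = 0, u = 4; when v = 3, u = 13.
The integral becomes ∫ cos(u) du from 4 to 13, with antiderivative sin(u).
Back in v: F(v) = sin(v**2 + 4).
Then F(3) - F(0) = (sin(13)) - (sin(4)) = sin(13) - sin(4).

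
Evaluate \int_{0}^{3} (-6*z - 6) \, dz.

By the power rule, an antiderivative is F(z) = -3*z**2 - 6*z.
Then F(3) - F(0) = (-45) - (0) = -45.

-45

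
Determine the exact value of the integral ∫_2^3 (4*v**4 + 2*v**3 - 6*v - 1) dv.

1853/10

By the power rule, an antiderivative is F(v) = 4*v**5/5 + v**4/2 - 3*v**2 - v.
Then F(3) - F(2) = (2049/10) - (98/5) = 1853/10.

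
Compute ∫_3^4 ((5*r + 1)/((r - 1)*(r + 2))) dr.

Factor the denominator: r**2 + r - 2 = (r + 2)(r - 1).
Partial fractions: (5*r + 1)/((r - 1)*(r + 2)) = 3/(r + 2) + 2/(r - 1).
An antiderivative is F(r) = 2*log(r - 1) + 3*log(r + 2).
Then F(4) - F(3) = (3*log(2) + 5*log(3)) - (2*log(2) + 3*log(5)) = -3*log(5) + log(2) + 5*log(3).

-3*log(5) + log(2) + 5*log(3)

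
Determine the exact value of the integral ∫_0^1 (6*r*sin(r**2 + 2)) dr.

3*cos(2) - 3*cos(3)

Let u = r**2 + 2, so du = 2*r dr. When r = 0, u = 2; when r = 1, u = 3.
The integral becomes 3·∫ sin(u) du from 2 to 3, with antiderivative -3*cos(u).
Back in r: F(r) = -3*cos(r**2 + 2).
Then F(1) - F(0) = (-3*cos(3)) - (-3*cos(2)) = 3*cos(2) - 3*cos(3).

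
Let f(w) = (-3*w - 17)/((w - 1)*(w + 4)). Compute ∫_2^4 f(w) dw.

-5*log(3) + 2*log(2)

Factor the denominator: w**2 + 3*w - 4 = (w + 4)(w - 1).
Partial fractions: (-3*w - 17)/((w - 1)*(w + 4)) = 1/(w + 4) - 4/(w - 1).
An antiderivative is F(w) = -4*log(w - 1) + log(w + 4).
Then F(4) - F(2) = (log(8/81)) - (log(6)) = -5*log(3) + 2*log(2).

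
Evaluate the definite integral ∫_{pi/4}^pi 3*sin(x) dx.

3*sqrt(2)/2 + 3

An antiderivative is F(x) = -3*cos(x).
Then F(pi) - F(pi/4) = (3) - (-3*sqrt(2)/2) = 3*sqrt(2)/2 + 3.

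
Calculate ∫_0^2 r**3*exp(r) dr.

Integrate by parts 3 times (u = r^3, dv = exp(r) dr).
An antiderivative is F(r) = (r**3 - 3*r**2 + 6*r - 6)*exp(r).
Then F(2) - F(0) = (2*exp(2)) - (-6) = 6 + 2*exp(2).

6 + 2*exp(2)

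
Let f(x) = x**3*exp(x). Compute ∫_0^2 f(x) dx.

Integrate by parts 3 times (u = x^3, dv = exp(x) dx).
An antiderivative is F(x) = (x**3 - 3*x**2 + 6*x - 6)*exp(x).
Then F(2) - F(0) = (2*exp(2)) - (-6) = 6 + 2*exp(2).

6 + 2*exp(2)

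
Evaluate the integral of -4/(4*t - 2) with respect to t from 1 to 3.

-log(5)

An antiderivative is F(t) = -log(4*t - 2).
Then F(3) - F(1) = (-log(10)) - (-log(2)) = -log(5).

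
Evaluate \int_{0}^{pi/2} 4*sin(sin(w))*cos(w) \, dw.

4 - 4*cos(1)

Let u = sin(w), so du = cos(w) dw. When w = 0, u = 0; when w = pi/2, u = 1.
The integral becomes 4·∫ sin(u) du from 0 to 1, with antiderivative -4*cos(u).
Back in w: F(w) = -4*cos(sin(w)).
Then F(pi/2) - F(0) = (-4*cos(1)) - (-4) = 4 - 4*cos(1).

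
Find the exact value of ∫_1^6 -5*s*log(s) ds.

Integrate by parts once (u = ln s, dv = -5*s ds).
An antiderivative is F(s) = -5*s**2*(2*log(s) - 1)/4.
Then F(6) - F(1) = (-90*log(3) - 90*log(2) + 45) - (5/4) = -90*log(3) - 90*log(2) + 175/4.

-90*log(3) - 90*log(2) + 175/4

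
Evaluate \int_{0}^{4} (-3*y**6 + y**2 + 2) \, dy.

By the power rule, an antiderivative is F(y) = -3*y**7/7 + y**3/3 + 2*y.
Then F(4) - F(0) = (-146840/21) - (0) = -146840/21.

-146840/21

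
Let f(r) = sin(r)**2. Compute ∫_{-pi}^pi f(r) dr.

Use the identity sin^2(r) = (1 - cos(2*r))/2.
An antiderivative is F(r) = r/2 - sin(2*r)/4.
Then F(pi) - F(-pi) = (pi/2) - (-pi/2) = pi.

pi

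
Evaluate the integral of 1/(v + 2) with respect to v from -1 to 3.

log(5)

An antiderivative is F(v) = log(v + 2).
Then F(3) - F(-1) = (log(5)) - (0) = log(5).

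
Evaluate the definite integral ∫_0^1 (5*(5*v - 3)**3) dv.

Let u = 5*v - 3, so du = 5 dv. When v = 0, u = -3; when v = 1, u = 2.
The integral becomes ∫ u**3 du from -3 to 2, with antiderivative u**4/4.
Back in v: F(v) = (5*v - 3)**4/4.
Then F(1) - F(0) = (4) - (81/4) = -65/4.

-65/4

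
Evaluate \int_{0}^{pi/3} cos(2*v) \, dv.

sqrt(3)/4

An antiderivative is F(v) = sin(2*v)/2.
Then F(pi/3) - F(0) = (sqrt(3)/4) - (0) = sqrt(3)/4.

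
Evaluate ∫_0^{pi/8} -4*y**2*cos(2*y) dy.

Integrate by parts twice (u = y^2, dv = -4*cos(2*y) dy).
An antiderivative is F(y) = -2*y**2*sin(2*y) - 2*y*cos(2*y) + sin(2*y).
Then F(pi/8) - F(0) = (sqrt(2)*(-8*pi - pi**2 + 32)/64) - (0) = sqrt(2)*(-8*pi - pi**2 + 32)/64.

sqrt(2)*(-8*pi - pi**2 + 32)/64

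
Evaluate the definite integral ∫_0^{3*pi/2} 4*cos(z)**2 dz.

3*pi

Use the identity cos^2(z) = (1 + cos(2*z))/2.
An antiderivative is F(z) = 2*z + sin(2*z).
Then F(3*pi/2) - F(0) = (3*pi) - (0) = 3*pi.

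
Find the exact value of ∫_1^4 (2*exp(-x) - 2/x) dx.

-4*log(2) - 2*exp(-4) + 2*exp(-1)

An antiderivative is F(x) = -2*log(x) - 2*exp(-x).
Then F(4) - F(1) = (-4*log(2) - 2*exp(-4)) - (-2*exp(-1)) = -4*log(2) - 2*exp(-4) + 2*exp(-1).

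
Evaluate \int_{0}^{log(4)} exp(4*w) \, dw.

255/4

Let u = exp(w), so du = exp(w) dw. When w = 0, u = 1; when w = log(4), u = 4.
The integral becomes ∫ u**3 du from 1 to 4, with antiderivative u**4/4.
Back in w: F(w) = exp(4*w)/4.
Then F(log(4)) - F(0) = (64) - (1/4) = 255/4.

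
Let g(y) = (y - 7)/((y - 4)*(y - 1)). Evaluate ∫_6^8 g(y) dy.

Factor the denominator: y**2 - 5*y + 4 = (y - 1)(y - 4).
Partial fractions: (y - 7)/((y - 4)*(y - 1)) = 2/(y - 1) - 1/(y - 4).
An antiderivative is F(y) = -log(y - 4) + 2*log(y - 1).
Then F(8) - F(6) = (log(49/4)) - (log(25/2)) = log(49/50).

log(49/50)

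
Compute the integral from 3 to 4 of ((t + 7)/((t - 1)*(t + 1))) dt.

Factor the denominator: t**2 - 1 = (t + 1)(t - 1).
Partial fractions: (t + 7)/((t - 1)*(t + 1)) = -3/(t + 1) + 4/(t - 1).
An antiderivative is F(t) = 4*log(t - 1) - 3*log(t + 1).
Then F(4) - F(3) = (-3*log(5) + 4*log(3)) - (-log(4)) = -3*log(5) + 2*log(2) + 4*log(3).

-3*log(5) + 2*log(2) + 4*log(3)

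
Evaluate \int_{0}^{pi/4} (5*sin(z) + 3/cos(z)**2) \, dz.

An antiderivative is F(z) = -5*cos(z) + 3*tan(z).
Then F(pi/4) - F(0) = (3 - 5*sqrt(2)/2) - (-5) = 8 - 5*sqrt(2)/2.

8 - 5*sqrt(2)/2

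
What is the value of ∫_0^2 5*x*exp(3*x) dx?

5/9 + 25*exp(6)/9

Integrate by parts once (u = x, dv = 5*exp(3*x) dx).
An antiderivative is F(x) = (15*x - 5)*exp(3*x)/9.
Then F(2) - F(0) = (25*exp(6)/9) - (-5/9) = 5/9 + 25*exp(6)/9.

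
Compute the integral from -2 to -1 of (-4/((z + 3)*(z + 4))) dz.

Factor the denominator: z**2 + 7*z + 12 = (z + 4)(z + 3).
Partial fractions: -4/((z + 3)*(z + 4)) = 4/(z + 4) - 4/(z + 3).
An antiderivative is F(z) = -4*log(z + 3) + 4*log(z + 4).
Then F(-1) - F(-2) = (log(81/16)) - (log(16)) = -8*log(2) + 4*log(3).

-8*log(2) + 4*log(3)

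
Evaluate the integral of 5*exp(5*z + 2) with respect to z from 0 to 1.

Let u = 5*z + 2, so du = 5 dz. When z = 0, u = 2; when z = 1, u = 7.
The integral becomes ∫ exp(u) du from 2 to 7, with antiderivative exp(u).
Back in z: F(z) = exp(5*z + 2).
Then F(1) - F(0) = (exp(7)) - (exp(2)) = -exp(2) + exp(7).

-exp(2) + exp(7)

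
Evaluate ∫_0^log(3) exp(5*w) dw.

Let u = exp(w), so du = exp(w) dw. When w = 0, u = 1; when w = log(3), u = 3.
The integral becomes ∫ u**4 du from 1 to 3, with antiderivative u**5/5.
Back in w: F(w) = exp(5*w)/5.
Then F(log(3)) - F(0) = (243/5) - (1/5) = 242/5.

242/5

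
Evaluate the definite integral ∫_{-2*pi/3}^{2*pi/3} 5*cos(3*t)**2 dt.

Use the identity cos^2(3*t) = (1 + cos(6*t))/2.
An antiderivative is F(t) = 5*t/2 + 5*sin(6*t)/12.
Then F(2*pi/3) - F(-2*pi/3) = (5*pi/3) - (-5*pi/3) = 10*pi/3.

10*pi/3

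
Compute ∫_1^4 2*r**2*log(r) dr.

Integrate by parts once (u = ln r, dv = 2*r**2 dr).
An antiderivative is F(r) = 2*r**3*(3*log(r) - 1)/9.
Then F(4) - F(1) = (-128/9 + 256*log(2)/3) - (-2/9) = -14 + 256*log(2)/3.

-14 + 256*log(2)/3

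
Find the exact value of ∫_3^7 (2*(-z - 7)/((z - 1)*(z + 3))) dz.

Factor the denominator: z**2 + 2*z - 3 = (z + 3)(z - 1).
Partial fractions: 2*(-z - 7)/((z - 1)*(z + 3)) = 2/(z + 3) - 4/(z - 1).
An antiderivative is F(z) = -4*log(z - 1) + 2*log(z + 3).
Then F(7) - F(3) = (-4*log(3) - 2*log(2) + 2*log(5)) - (log(9/4)) = -6*log(3) + 2*log(5).

-6*log(3) + 2*log(5)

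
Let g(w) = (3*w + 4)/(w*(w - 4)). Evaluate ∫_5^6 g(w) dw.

log(40/3)

Factor the denominator: w**2 - 4*w = w(w - 4).
Partial fractions: (3*w + 4)/(w*(w - 4)) = -1/w + 4/(w - 4).
An antiderivative is F(w) = -log(w) + 4*log(w - 4).
Then F(6) - F(5) = (log(8/3)) - (-log(5)) = log(40/3).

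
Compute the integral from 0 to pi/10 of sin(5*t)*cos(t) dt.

Use the identity sin(5*t)cos(t) = [sin(6*t) + sin(4*t)]/2.
An antiderivative is F(t) = -cos(4*t)/8 - cos(6*t)/12.
Then F(pi/10) - F(0) = (1/96 - sqrt(5)/96) - (-5/24) = 7/32 - sqrt(5)/96.

7/32 - sqrt(5)/96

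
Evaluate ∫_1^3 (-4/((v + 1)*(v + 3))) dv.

log(9/16)

Factor the denominator: v**2 + 4*v + 3 = (v + 3)(v + 1).
Partial fractions: -4/((v + 1)*(v + 3)) = 2/(v + 3) - 2/(v + 1).
An antiderivative is F(v) = -2*log(v + 1) + 2*log(v + 3).
Then F(3) - F(1) = (log(9/4)) - (log(4)) = log(9/16).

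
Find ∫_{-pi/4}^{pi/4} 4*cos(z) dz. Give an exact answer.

An antiderivative is F(z) = 4*sin(z).
Then F(pi/4) - F(-pi/4) = (2*sqrt(2)) - (-2*sqrt(2)) = 4*sqrt(2).

4*sqrt(2)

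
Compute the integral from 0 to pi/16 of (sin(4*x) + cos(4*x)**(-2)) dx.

An antiderivative is F(x) = -cos(4*x)/4 + tan(4*x)/4.
Then F(pi/16) - F(0) = (1/4 - sqrt(2)/8) - (-1/4) = 1/2 - sqrt(2)/8.

1/2 - sqrt(2)/8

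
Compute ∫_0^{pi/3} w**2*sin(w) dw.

-1 - pi**2/18 + sqrt(3)*pi/3

Integrate by parts twice (u = w^2, dv = sin(w) dw).
An antiderivative is F(w) = -w**2*cos(w) + 2*w*sin(w) + 2*cos(w).
Then F(pi/3) - F(0) = (-pi**2/18 + 1 + sqrt(3)*pi/3) - (2) = -1 - pi**2/18 + sqrt(3)*pi/3.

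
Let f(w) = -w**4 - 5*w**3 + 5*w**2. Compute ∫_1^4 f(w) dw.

-8367/20

By the power rule, an antiderivative is F(w) = -w**5/5 - 5*w**4/4 + 5*w**3/3.
Then F(4) - F(1) = (-6272/15) - (13/60) = -8367/20.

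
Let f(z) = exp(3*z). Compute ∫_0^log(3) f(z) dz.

26/3

Let u = exp(z), so du = exp(z) dz. When z = 0, u = 1; when z = log(3), u = 3.
The integral becomes ∫ u**2 du from 1 to 3, with antiderivative u**3/3.
Back in z: F(z) = exp(3*z)/3.
Then F(log(3)) - F(0) = (9) - (1/3) = 26/3.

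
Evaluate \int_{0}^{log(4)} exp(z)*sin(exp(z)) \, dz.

cos(1) - cos(4)

Let u = exp(z), so du = exp(z) dz. When z = 0, u = 1; when z = log(4), u = 4.
The integral becomes ∫ sin(u) du from 1 to 4, with antiderivative -cos(u).
Back in z: F(z) = -cos(exp(z)).
Then F(log(4)) - F(0) = (-cos(4)) - (-cos(1)) = cos(1) - cos(4).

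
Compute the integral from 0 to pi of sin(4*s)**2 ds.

pi/2

Use the identity sin^2(4*s) = (1 - cos(8*s))/2.
An antiderivative is F(s) = s/2 - sin(8*s)/16.
Then F(pi) - F(0) = (pi/2) - (0) = pi/2.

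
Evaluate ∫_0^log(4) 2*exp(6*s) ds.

Let u = exp(s), so du = exp(s) ds. When s = 0, u = 1; when s = log(4), u = 4.
The integral becomes 2·∫ u**5 du from 1 to 4, with antiderivative u**6/3.
Back in s: F(s) = exp(6*s)/3.
Then F(log(4)) - F(0) = (4096/3) - (1/3) = 1365.

1365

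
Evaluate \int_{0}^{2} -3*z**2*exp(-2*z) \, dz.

-3/4 + 39*exp(-4)/4

Integrate by parts twice (u = z^2, dv = -3*exp(-2*z) dz).
An antiderivative is F(z) = (6*z**2 + 6*z + 3)*exp(-2*z)/4.
Then F(2) - F(0) = (39*exp(-4)/4) - (3/4) = -3/4 + 39*exp(-4)/4.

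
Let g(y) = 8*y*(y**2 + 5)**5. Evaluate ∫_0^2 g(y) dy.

1031632/3

Let u = y**2 + 5, so du = 2*y dy. When y = 0, u = 5; when y = 2, u = 9.
The integral becomes 4·∫ u**5 du from 5 to 9, with antiderivative 2*u**6/3.
Back in y: F(y) = 2*(y**2 + 5)**6/3.
Then F(2) - F(0) = (354294) - (31250/3) = 1031632/3.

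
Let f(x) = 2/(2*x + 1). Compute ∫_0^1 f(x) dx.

log(3)

Let u = 2*x + 1, so du = 2 dx. When x = 0, u = 1; when x = 1, u = 3.
The integral becomes ∫ 1/u du from 1 to 3, with antiderivative log(u).
Back in x: F(x) = log(2*x + 1).
Then F(1) - F(0) = (log(3)) - (0) = log(3).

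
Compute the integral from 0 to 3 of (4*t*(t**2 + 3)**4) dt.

497178/5

Let u = t**2 + 3, so du = 2*t dt. When t = 0, u = 3; when t = 3, u = 12.
The integral becomes 2·∫ u**4 du from 3 to 12, with antiderivative 2*u**5/5.
Back in t: F(t) = 2*(t**2 + 3)**5/5.
Then F(3) - F(0) = (497664/5) - (486/5) = 497178/5.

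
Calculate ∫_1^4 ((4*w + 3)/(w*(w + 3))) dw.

-4*log(2) + 3*log(7)

Factor the denominator: w**2 + 3*w = (w + 3)w.
Partial fractions: (4*w + 3)/(w*(w + 3)) = 3/(w + 3) + 1/w.
An antiderivative is F(w) = log(w) + 3*log(w + 3).
Then F(4) - F(1) = (2*log(2) + 3*log(7)) - (log(64)) = -4*log(2) + 3*log(7).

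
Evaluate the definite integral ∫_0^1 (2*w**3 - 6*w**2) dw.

By the power rule, an antiderivative is F(w) = w**4/2 - 2*w**3.
Then F(1) - F(0) = (-3/2) - (0) = -3/2.

-3/2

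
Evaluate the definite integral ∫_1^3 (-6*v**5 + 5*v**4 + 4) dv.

-478

By the power rule, an antiderivative is F(v) = -v**6 + v**5 + 4*v.
Then F(3) - F(1) = (-474) - (4) = -478.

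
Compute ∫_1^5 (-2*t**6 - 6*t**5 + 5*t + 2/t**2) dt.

By the power rule, an antiderivative is F(t) = -2*t**7/7 - t**6 + 5*t**2/2 - 2/t.
Then F(5) - F(1) = (-2651903/70) - (-11/14) = -1325924/35.

-1325924/35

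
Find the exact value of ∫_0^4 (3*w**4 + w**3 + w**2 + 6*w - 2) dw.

By the power rule, an antiderivative is F(w) = 3*w**5/5 + w**4/4 + w**3/3 + 3*w**2 - 2*w.
Then F(4) - F(0) = (11096/15) - (0) = 11096/15.

11096/15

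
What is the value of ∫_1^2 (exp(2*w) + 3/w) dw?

-exp(2)/2 + log(8) + exp(4)/2

An antiderivative is F(w) = exp(2*w)/2 + 3*log(w).
Then F(2) - F(1) = (log(8) + exp(4)/2) - (exp(2)/2) = -exp(2)/2 + log(8) + exp(4)/2.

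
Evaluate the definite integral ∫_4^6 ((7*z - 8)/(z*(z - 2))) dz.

log(81/2)

Factor the denominator: z**2 - 2*z = z(z - 2).
Partial fractions: (7*z - 8)/(z*(z - 2)) = 4/z + 3/(z - 2).
An antiderivative is F(z) = 4*log(z) + 3*log(z - 2).
Then F(6) - F(4) = (4*log(3) + 10*log(2)) - (11*log(2)) = log(81/2).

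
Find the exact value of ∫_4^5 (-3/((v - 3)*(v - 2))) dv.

log(27/64)

Factor the denominator: v**2 - 5*v + 6 = (v - 2)(v - 3).
Partial fractions: -3/((v - 3)*(v - 2)) = 3/(v - 2) - 3/(v - 3).
An antiderivative is F(v) = -3*log(v - 3) + 3*log(v - 2).
Then F(5) - F(4) = (log(27/8)) - (log(8)) = log(27/64).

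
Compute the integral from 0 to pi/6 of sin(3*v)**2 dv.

Use the identity sin^2(3*v) = (1 - cos(6*v))/2.
An antiderivative is F(v) = v/2 - sin(6*v)/12.
Then F(pi/6) - F(0) = (pi/12) - (0) = pi/12.

pi/12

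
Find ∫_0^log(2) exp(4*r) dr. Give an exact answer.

Let u = exp(r), so du = exp(r) dr. When r = 0, u = 1; when r = log(2), u = 2.
The integral becomes ∫ u**3 du from 1 to 2, with antiderivative u**4/4.
Back in r: F(r) = exp(4*r)/4.
Then F(log(2)) - F(0) = (4) - (1/4) = 15/4.

15/4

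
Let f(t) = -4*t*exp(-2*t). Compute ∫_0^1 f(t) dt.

Integrate by parts once (u = t, dv = -4*exp(-2*t) dt).
An antiderivative is F(t) = (2*t + 1)*exp(-2*t).
Then F(1) - F(0) = (3*exp(-2)) - (1) = -1 + 3*exp(-2).

-1 + 3*exp(-2)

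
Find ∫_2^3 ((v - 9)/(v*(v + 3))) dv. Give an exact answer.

Factor the denominator: v**2 + 3*v = (v + 3)v.
Partial fractions: (v - 9)/(v*(v + 3)) = 4/(v + 3) - 3/v.
An antiderivative is F(v) = -3*log(v) + 4*log(v + 3).
Then F(3) - F(2) = (log(48)) - (-3*log(2) + 4*log(5)) = -4*log(5) + log(3) + 7*log(2).

-4*log(5) + log(3) + 7*log(2)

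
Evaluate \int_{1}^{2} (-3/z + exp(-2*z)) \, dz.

(-6*exp(4)*log(2) - 1 + exp(2))*exp(-4)/2

An antiderivative is F(z) = -3*log(z) - exp(-2*z)/2.
Then F(2) - F(1) = (-3*log(2) - exp(-4)/2) - (-exp(-2)/2) = (-6*exp(4)*log(2) - 1 + exp(2))*exp(-4)/2.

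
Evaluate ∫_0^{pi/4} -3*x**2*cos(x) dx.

3*sqrt(2)*(-8*pi - pi**2 + 32)/32

Integrate by parts twice (u = x^2, dv = -3*cos(x) dx).
An antiderivative is F(x) = -3*x**2*sin(x) - 6*x*cos(x) + 6*sin(x).
Then F(pi/4) - F(0) = (3*sqrt(2)*(-8*pi - pi**2 + 32)/32) - (0) = 3*sqrt(2)*(-8*pi - pi**2 + 32)/32.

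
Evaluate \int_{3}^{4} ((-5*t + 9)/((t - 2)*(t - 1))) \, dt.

log(8/81)

Factor the denominator: t**2 - 3*t + 2 = (t - 1)(t - 2).
Partial fractions: (-5*t + 9)/((t - 2)*(t - 1)) = -4/(t - 1) - 1/(t - 2).
An antiderivative is F(t) = -log(t - 2) - 4*log(t - 1).
Then F(4) - F(3) = (-4*log(3) - log(2)) - (-log(16)) = log(8/81).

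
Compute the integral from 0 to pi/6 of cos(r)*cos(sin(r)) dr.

Let u = sin(r), so du = cos(r) dr. When r = 0, u = 0; when r = pi/6, u = 1/2.
The integral becomes ∫ cos(u) du from 0 to 1/2, with antiderivative sin(u).
Back in r: F(r) = sin(sin(r)).
Then F(pi/6) - F(0) = (sin(1/2)) - (0) = sin(1/2).

sin(1/2)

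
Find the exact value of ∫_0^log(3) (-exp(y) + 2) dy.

-2 + 2*log(3)

An antiderivative is F(y) = 2*y - exp(y).
Then F(log(3)) - F(0) = (-3 + log(9)) - (-1) = -2 + 2*log(3).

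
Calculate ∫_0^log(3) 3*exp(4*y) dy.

60

Let u = exp(y), so du = exp(y) dy. When y = 0, u = 1; when y = log(3), u = 3.
The integral becomes 3·∫ u**3 du from 1 to 3, with antiderivative 3*u**4/4.
Back in y: F(y) = 3*exp(4*y)/4.
Then F(log(3)) - F(0) = (243/4) - (3/4) = 60.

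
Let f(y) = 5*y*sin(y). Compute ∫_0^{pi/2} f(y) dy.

5

Integrate by parts once (u = y, dv = 5*sin(y) dy).
An antiderivative is F(y) = -5*y*cos(y) + 5*sin(y).
Then F(pi/2) - F(0) = (5) - (0) = 5.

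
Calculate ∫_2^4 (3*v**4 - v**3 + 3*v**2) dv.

By the power rule, an antiderivative is F(v) = 3*v**5/5 - v**4/4 + v**3.
Then F(4) - F(2) = (3072/5) - (116/5) = 2956/5.

2956/5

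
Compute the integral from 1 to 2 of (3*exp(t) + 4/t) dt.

An antiderivative is F(t) = 3*exp(t) + 4*log(t).
Then F(2) - F(1) = (log(16) + 3*exp(2)) - (3*exp(1)) = -3*exp(1) + log(16) + 3*exp(2).

-3*exp(1) + log(16) + 3*exp(2)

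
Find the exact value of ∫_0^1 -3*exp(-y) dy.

-3 + 3*exp(-1)

An antiderivative is F(y) = 3*exp(-y).
Then F(1) - F(0) = (3*exp(-1)) - (3) = -3 + 3*exp(-1).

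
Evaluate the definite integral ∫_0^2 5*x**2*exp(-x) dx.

Integrate by parts twice (u = x^2, dv = 5*exp(-x) dx).
An antiderivative is F(x) = (-5*x**2 - 10*x - 10)*exp(-x).
Then F(2) - F(0) = (-50*exp(-2)) - (-10) = 10 - 50*exp(-2).

10 - 50*exp(-2)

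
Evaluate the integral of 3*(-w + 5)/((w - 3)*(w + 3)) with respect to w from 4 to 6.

Factor the denominator: w**2 - 9 = (w + 3)(w - 3).
Partial fractions: 3*(-w + 5)/((w - 3)*(w + 3)) = -4/(w + 3) + 1/(w - 3).
An antiderivative is F(w) = log(w - 3) - 4*log(w + 3).
Then F(6) - F(4) = (-7*log(3)) - (-4*log(7)) = -7*log(3) + 4*log(7).

-7*log(3) + 4*log(7)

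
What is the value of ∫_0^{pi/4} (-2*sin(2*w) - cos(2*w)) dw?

An antiderivative is F(w) = -sin(2*w)/2 + cos(2*w).
Then F(pi/4) - F(0) = (-1/2) - (1) = -3/2.

-3/2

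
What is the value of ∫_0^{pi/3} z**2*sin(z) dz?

-1 - pi**2/18 + sqrt(3)*pi/3

Integrate by parts twice (u = z^2, dv = sin(z) dz).
An antiderivative is F(z) = -z**2*cos(z) + 2*z*sin(z) + 2*cos(z).
Then F(pi/3) - F(0) = (-pi**2/18 + 1 + sqrt(3)*pi/3) - (2) = -1 - pi**2/18 + sqrt(3)*pi/3.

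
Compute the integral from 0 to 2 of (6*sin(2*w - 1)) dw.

3*cos(1) - 3*cos(3)

Let u = 2*w - 1, so du = 2 dw. When w = 0, u = -1; when w = 2, u = 3.
The integral becomes 3·∫ sin(u) du from -1 to 3, with antiderivative -3*cos(u).
Back in w: F(w) = -3*cos(2*w - 1).
Then F(2) - F(0) = (-3*cos(3)) - (-3*cos(1)) = 3*cos(1) - 3*cos(3).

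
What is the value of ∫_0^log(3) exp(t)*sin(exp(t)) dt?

cos(1) - cos(3)

Let u = exp(t), so du = exp(t) dt. When t = 0, u = 1; when t = log(3), u = 3.
The integral becomes ∫ sin(u) du from 1 to 3, with antiderivative -cos(u).
Back in t: F(t) = -cos(exp(t)).
Then F(log(3)) - F(0) = (-cos(3)) - (-cos(1)) = cos(1) - cos(3).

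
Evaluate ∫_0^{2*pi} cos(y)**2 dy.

pi

Use the identity cos^2(y) = (1 + cos(2*y))/2.
An antiderivative is F(y) = y/2 + sin(2*y)/4.
Then F(2*pi) - F(0) = (pi) - (0) = pi.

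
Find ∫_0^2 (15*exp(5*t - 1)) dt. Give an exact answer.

Let u = 5*t - 1, so du = 5 dt. When t = 0, u = -1; when t = 2, u = 9.
The integral becomes 3·∫ exp(u) du from -1 to 9, with antiderivative 3*exp(u).
Back in t: F(t) = 3*exp(5*t - 1).
Then F(2) - F(0) = (3*exp(9)) - (3*exp(-1)) = -(3 - 3*exp(10))*exp(-1).

-(3 - 3*exp(10))*exp(-1)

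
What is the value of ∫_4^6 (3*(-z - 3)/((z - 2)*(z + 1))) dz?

-5*log(2) - 2*log(5) + 2*log(7)

Factor the denominator: z**2 - z - 2 = (z + 1)(z - 2).
Partial fractions: 3*(-z - 3)/((z - 2)*(z + 1)) = 2/(z + 1) - 5/(z - 2).
An antiderivative is F(z) = -5*log(z - 2) + 2*log(z + 1).
Then F(6) - F(4) = (-10*log(2) + 2*log(7)) - (log(25/32)) = -5*log(2) - 2*log(5) + 2*log(7).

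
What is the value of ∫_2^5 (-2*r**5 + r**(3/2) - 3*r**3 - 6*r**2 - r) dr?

-23553/4 - 8*sqrt(2)/5 + 10*sqrt(5)

By the power rule, an antiderivative is F(r) = -r**6/3 + 2*r**(5/2)/5 - 3*r**4/4 - 2*r**3 - r**2/2.
Then F(5) - F(2) = (-71275/12 + 10*sqrt(5)) - (-154/3 + 8*sqrt(2)/5) = -23553/4 - 8*sqrt(2)/5 + 10*sqrt(5).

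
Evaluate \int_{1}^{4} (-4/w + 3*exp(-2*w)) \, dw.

-8*log(2) - 3*exp(-8)/2 + 3*exp(-2)/2

An antiderivative is F(w) = -4*log(w) - 3*exp(-2*w)/2.
Then F(4) - F(1) = (-8*log(2) - 3*exp(-8)/2) - (-3*exp(-2)/2) = -8*log(2) - 3*exp(-8)/2 + 3*exp(-2)/2.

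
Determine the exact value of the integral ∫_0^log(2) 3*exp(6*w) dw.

Let u = exp(w), so du = exp(w) dw. When w = 0, u = 1; when w = log(2), u = 2.
The integral becomes 3·∫ u**5 du from 1 to 2, with antiderivative u**6/2.
Back in w: F(w) = exp(6*w)/2.
Then F(log(2)) - F(0) = (32) - (1/2) = 63/2.

63/2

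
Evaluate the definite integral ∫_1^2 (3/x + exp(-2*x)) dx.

(-1 + exp(2) + 6*exp(4)*log(2))*exp(-4)/2

An antiderivative is F(x) = 3*log(x) - exp(-2*x)/2.
Then F(2) - F(1) = (-exp(-4)/2 + 3*log(2)) - (-exp(-2)/2) = (-1 + exp(2) + 6*exp(4)*log(2))*exp(-4)/2.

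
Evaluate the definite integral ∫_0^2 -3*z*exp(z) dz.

Integrate by parts once (u = z, dv = -3*exp(z) dz).
An antiderivative is F(z) = (-3*z + 3)*exp(z).
Then F(2) - F(0) = (-3*exp(2)) - (3) = -3*exp(2) - 3.

-3*exp(2) - 3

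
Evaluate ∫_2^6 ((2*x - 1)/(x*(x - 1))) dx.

log(15)

Factor the denominator: x**2 - x = x(x - 1).
Partial fractions: (2*x - 1)/(x*(x - 1)) = 1/x + 1/(x - 1).
An antiderivative is F(x) = log(x) + log(x - 1).
Then F(6) - F(2) = (log(30)) - (log(2)) = log(15).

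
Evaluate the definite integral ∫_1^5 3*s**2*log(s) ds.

-124/3 + 125*log(5)

Integrate by parts once (u = ln s, dv = 3*s**2 ds).
An antiderivative is F(s) = s**3*(3*log(s) - 1)/3.
Then F(5) - F(1) = (-125/3 + 125*log(5)) - (-1/3) = -124/3 + 125*log(5).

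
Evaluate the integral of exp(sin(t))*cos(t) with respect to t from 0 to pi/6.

-1 + exp(1/2)

Let u = sin(t), so du = cos(t) dt. When t = 0, u = 0; when t = pi/6, u = 1/2.
The integral becomes ∫ exp(u) du from 0 to 1/2, with antiderivative exp(u).
Back in t: F(t) = exp(sin(t)).
Then F(pi/6) - F(0) = (exp(1/2)) - (1) = -1 + exp(1/2).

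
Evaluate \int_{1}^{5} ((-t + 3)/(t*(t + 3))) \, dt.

log(5/4)

Factor the denominator: t**2 + 3*t = (t + 3)t.
Partial fractions: (-t + 3)/(t*(t + 3)) = -2/(t + 3) + 1/t.
An antiderivative is F(t) = log(t) - 2*log(t + 3).
Then F(5) - F(1) = (log(5/64)) - (-log(16)) = log(5/4).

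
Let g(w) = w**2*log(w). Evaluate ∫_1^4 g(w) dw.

-7 + 128*log(2)/3

Integrate by parts once (u = ln w, dv = w**2 dw).
An antiderivative is F(w) = w**3*(3*log(w) - 1)/9.
Then F(4) - F(1) = (-64/9 + 128*log(2)/3) - (-1/9) = -7 + 128*log(2)/3.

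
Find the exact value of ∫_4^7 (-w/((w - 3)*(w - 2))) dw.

-8*log(2) + 2*log(5)

Factor the denominator: w**2 - 5*w + 6 = (w - 2)(w - 3).
Partial fractions: -w/((w - 3)*(w - 2)) = 2/(w - 2) - 3/(w - 3).
An antiderivative is F(w) = -3*log(w - 3) + 2*log(w - 2).
Then F(7) - F(4) = (log(25/64)) - (log(4)) = -8*log(2) + 2*log(5).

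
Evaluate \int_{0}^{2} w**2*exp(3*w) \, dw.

Integrate by parts twice (u = w^2, dv = exp(3*w) dw).
An antiderivative is F(w) = (9*w**2 - 6*w + 2)*exp(3*w)/27.
Then F(2) - F(0) = (26*exp(6)/27) - (2/27) = -2/27 + 26*exp(6)/27.

-2/27 + 26*exp(6)/27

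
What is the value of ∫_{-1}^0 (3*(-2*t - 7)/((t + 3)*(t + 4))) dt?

-log(8)

Factor the denominator: t**2 + 7*t + 12 = (t + 4)(t + 3).
Partial fractions: 3*(-2*t - 7)/((t + 3)*(t + 4)) = -3/(t + 4) - 3/(t + 3).
An antiderivative is F(t) = -3*log(t + 3) - 3*log(t + 4).
Then F(0) - F(-1) = (-6*log(2) - 3*log(3)) - (-3*log(3) - 3*log(2)) = -log(8).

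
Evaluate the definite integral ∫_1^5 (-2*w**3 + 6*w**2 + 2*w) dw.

-40

By the power rule, an antiderivative is F(w) = -w**4/2 + 2*w**3 + w**2.
Then F(5) - F(1) = (-75/2) - (5/2) = -40.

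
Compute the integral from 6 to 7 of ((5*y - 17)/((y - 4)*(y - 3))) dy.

log(6)

Factor the denominator: y**2 - 7*y + 12 = (y - 3)(y - 4).
Partial fractions: (5*y - 17)/((y - 4)*(y - 3)) = 2/(y - 3) + 3/(y - 4).
An antiderivative is F(y) = 3*log(y - 4) + 2*log(y - 3).
Then F(7) - F(6) = (4*log(2) + 3*log(3)) - (log(72)) = log(6).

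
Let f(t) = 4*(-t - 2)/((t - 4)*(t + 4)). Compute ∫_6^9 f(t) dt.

Factor the denominator: t**2 - 16 = (t + 4)(t - 4).
Partial fractions: 4*(-t - 2)/((t - 4)*(t + 4)) = -1/(t + 4) - 3/(t - 4).
An antiderivative is F(t) = -3*log(t - 4) - log(t + 4).
Then F(9) - F(6) = (-3*log(5) - log(13)) - (-log(80)) = -2*log(5) - log(13) + 4*log(2).

-2*log(5) - log(13) + 4*log(2)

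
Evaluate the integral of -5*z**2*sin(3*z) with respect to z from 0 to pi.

20/27 - 5*pi**2/3

Integrate by parts twice (u = z^2, dv = -5*sin(3*z) dz).
An antiderivative is F(z) = 5*z**2*cos(3*z)/3 - 10*z*sin(3*z)/9 - 10*cos(3*z)/27.
Then F(pi) - F(0) = (10/27 - 5*pi**2/3) - (-10/27) = 20/27 - 5*pi**2/3.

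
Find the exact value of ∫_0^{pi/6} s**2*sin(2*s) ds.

Integrate by parts twice (u = s^2, dv = sin(2*s) ds).
An antiderivative is F(s) = -s**2*cos(2*s)/2 + s*sin(2*s)/2 + cos(2*s)/4.
Then F(pi/6) - F(0) = (-pi**2/144 + 1/8 + sqrt(3)*pi/24) - (1/4) = -1/8 - pi**2/144 + sqrt(3)*pi/24.

-1/8 - pi**2/144 + sqrt(3)*pi/24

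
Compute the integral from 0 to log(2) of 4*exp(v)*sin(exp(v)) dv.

-4*cos(2) + 4*cos(1)

Let u = exp(v), so du = exp(v) dv. When v = 0, u = 1; when v = log(2), u = 2.
The integral becomes 4·∫ sin(u) du from 1 to 2, with antiderivative -4*cos(u).
Back in v: F(v) = -4*cos(exp(v)).
Then F(log(2)) - F(0) = (-4*cos(2)) - (-4*cos(1)) = -4*cos(2) + 4*cos(1).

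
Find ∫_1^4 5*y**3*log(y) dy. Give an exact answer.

-1275/16 + 640*log(2)

Integrate by parts once (u = ln y, dv = 5*y**3 dy).
An antiderivative is F(y) = 5*y**4*(4*log(y) - 1)/16.
Then F(4) - F(1) = (-80 + 640*log(2)) - (-5/16) = -1275/16 + 640*log(2).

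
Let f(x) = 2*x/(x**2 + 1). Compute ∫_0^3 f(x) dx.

log(10)

Let u = x**2 + 1, so du = 2*x dx. When x = 0, u = 1; when x = 3, u = 10.
The integral becomes ∫ 1/u du from 1 to 10, with antiderivative log(u).
Back in x: F(x) = log(x**2 + 1).
Then F(3) - F(0) = (log(10)) - (0) = log(10).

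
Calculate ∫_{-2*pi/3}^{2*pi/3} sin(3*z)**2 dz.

Use the identity sin^2(3*z) = (1 - cos(6*z))/2.
An antiderivative is F(z) = z/2 - sin(6*z)/12.
Then F(2*pi/3) - F(-2*pi/3) = (pi/3) - (-pi/3) = 2*pi/3.

2*pi/3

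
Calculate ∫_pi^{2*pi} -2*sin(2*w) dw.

0

An antiderivative is F(w) = cos(2*w).
Then F(2*pi) - F(pi) = (1) - (1) = 0.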